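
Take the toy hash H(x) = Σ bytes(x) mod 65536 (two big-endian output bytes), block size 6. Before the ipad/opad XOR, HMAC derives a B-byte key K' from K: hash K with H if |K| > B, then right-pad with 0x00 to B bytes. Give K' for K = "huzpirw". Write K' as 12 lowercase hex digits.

|K| = 7 > B = 6, so first hash the key.
H(K): sum = 104+117+122+112+105+114+119 = 793 → 03 19.
Zero-pad H(K) = 03 19 to 6 bytes: K' = 03 19 00 00 00 00.

031900000000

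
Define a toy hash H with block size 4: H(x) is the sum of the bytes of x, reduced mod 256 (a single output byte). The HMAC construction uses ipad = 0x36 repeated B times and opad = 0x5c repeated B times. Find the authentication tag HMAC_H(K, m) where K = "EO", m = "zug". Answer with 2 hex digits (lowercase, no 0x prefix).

92

Key "EO" = 45 4f is 2 bytes ≤ B = 4; zero-pad to 4 bytes: K' = 45 4f 00 00.
K' ⊕ ipad = 73 79 36 36.  K' ⊕ opad = 19 13 5c 5c.
Inner input = (K'⊕ipad) ∥ m = 73 79 36 36 ∥ 7a 75 67.
Inner hash: sum = 115+121+54+54+122+117+103 = 686; mod 256 = 174 → ae.
Outer input = (K'⊕opad) ∥ inner = 19 13 5c 5c ∥ ae.
Outer hash (tag): sum = 25+19+92+92+174 = 402; mod 256 = 146 → 92.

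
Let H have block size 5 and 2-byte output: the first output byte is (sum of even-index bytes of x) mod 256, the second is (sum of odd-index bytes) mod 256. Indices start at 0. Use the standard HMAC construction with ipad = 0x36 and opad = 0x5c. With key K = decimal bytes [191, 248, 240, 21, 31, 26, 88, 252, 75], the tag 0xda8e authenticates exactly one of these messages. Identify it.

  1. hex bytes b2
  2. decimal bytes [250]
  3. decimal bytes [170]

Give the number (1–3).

Key decimal bytes [191, 248, 240, 21, 31, 26, 88, 252, 75] = bf f8 f0 15 1f 1a 58 fc 4b is 9 bytes > B = 5, so hash it first: H(key) = 71 23, then zero-pad to 5 bytes: K' = 71 23 00 00 00.
K' ⊕ ipad = 47 15 36 36 36; K' ⊕ opad = 2d 7f 5c 5c 5c.
m1: inner = H(47 15 36 36 36 b2) = b3 fd; tag = H(2d 7f 5c 5c 5c b3 fd) = e28e
m2: inner = H(47 15 36 36 36 fa) = b3 45; tag = H(2d 7f 5c 5c 5c b3 45) = 2a8e
m3: inner = H(47 15 36 36 36 aa) = b3 f5; tag = H(2d 7f 5c 5c 5c b3 f5) = da8e ← matches

3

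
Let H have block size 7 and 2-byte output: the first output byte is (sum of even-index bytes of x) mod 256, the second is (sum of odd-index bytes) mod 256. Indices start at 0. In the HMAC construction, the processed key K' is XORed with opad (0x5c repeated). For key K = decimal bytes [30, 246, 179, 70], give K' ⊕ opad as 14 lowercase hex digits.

42aaef1a5c5c5c

Key decimal bytes [30, 246, 179, 70] = 1e f6 b3 46 is 4 bytes ≤ B = 7; zero-pad to 7 bytes: K' = 1e f6 b3 46 00 00 00.
XOR each byte with 0x5c: 1e⊕5c=42, f6⊕5c=aa, b3⊕5c=ef, 46⊕5c=1a, 00⊕5c=5c, 00⊕5c=5c, 00⊕5c=5c.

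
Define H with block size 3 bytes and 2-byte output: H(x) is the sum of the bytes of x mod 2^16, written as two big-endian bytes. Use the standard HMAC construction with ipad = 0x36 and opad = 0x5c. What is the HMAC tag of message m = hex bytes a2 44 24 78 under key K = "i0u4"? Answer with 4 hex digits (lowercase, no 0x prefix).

013c

Key "i0u4" = 69 30 75 34 is 4 bytes > B = 3, so hash it first: H(key) = 01 42, then zero-pad to 3 bytes: K' = 01 42 00.
K' ⊕ ipad = 37 74 36.  K' ⊕ opad = 5d 1e 5c.
Inner input = (K'⊕ipad) ∥ m = 37 74 36 ∥ a2 44 24 78.
Inner hash: sum = 55+116+54+162+68+36+120 = 611 → 02 63.
Outer input = (K'⊕opad) ∥ inner = 5d 1e 5c ∥ 02 63.
Outer hash (tag): sum = 93+30+92+2+99 = 316 → 01 3c.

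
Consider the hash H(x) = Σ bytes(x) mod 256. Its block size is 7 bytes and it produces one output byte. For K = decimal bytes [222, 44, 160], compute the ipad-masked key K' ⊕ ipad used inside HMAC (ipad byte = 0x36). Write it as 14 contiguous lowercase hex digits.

e81a9636363636

Key decimal bytes [222, 44, 160] = de 2c a0 is 3 bytes ≤ B = 7; zero-pad to 7 bytes: K' = de 2c a0 00 00 00 00.
XOR each byte with 0x36: de⊕36=e8, 2c⊕36=1a, a0⊕36=96, 00⊕36=36, 00⊕36=36, 00⊕36=36, 00⊕36=36.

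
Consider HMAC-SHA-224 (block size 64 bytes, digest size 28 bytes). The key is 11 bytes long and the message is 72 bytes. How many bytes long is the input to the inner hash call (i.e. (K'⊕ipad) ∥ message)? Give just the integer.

136

Key is 11 ≤ 64 bytes, zero-padded: |K'| = 64.
Inner input = (K'⊕ipad) ∥ m → 64 + 72 = 136 bytes.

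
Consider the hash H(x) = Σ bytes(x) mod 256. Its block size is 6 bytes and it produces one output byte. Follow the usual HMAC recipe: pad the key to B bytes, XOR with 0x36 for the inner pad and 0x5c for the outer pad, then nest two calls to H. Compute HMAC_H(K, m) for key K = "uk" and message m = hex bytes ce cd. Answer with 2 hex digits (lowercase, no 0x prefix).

e3

Key "uk" = 75 6b is 2 bytes ≤ B = 6; zero-pad to 6 bytes: K' = 75 6b 00 00 00 00.
K' ⊕ ipad = 43 5d 36 36 36 36.  K' ⊕ opad = 29 37 5c 5c 5c 5c.
Inner input = (K'⊕ipad) ∥ m = 43 5d 36 36 36 36 ∥ ce cd.
Inner hash: sum = 67+93+54+54+54+54+206+205 = 787; mod 256 = 19 → 13.
Outer input = (K'⊕opad) ∥ inner = 29 37 5c 5c 5c 5c ∥ 13.
Outer hash (tag): sum = 41+55+92+92+92+92+19 = 483; mod 256 = 227 → e3.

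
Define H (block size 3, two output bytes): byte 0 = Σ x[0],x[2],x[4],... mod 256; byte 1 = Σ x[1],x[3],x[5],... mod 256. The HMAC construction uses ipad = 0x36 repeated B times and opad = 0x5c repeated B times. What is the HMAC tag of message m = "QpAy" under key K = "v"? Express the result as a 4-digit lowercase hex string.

Key "v" = 76 is 1 byte ≤ B = 3; zero-pad to 3 bytes: K' = 76 00 00.
K' ⊕ ipad = 40 36 36.  K' ⊕ opad = 2a 5c 5c.
Inner input = (K'⊕ipad) ∥ m = 40 36 36 ∥ 51 70 41 79.
Inner hash: even-index sum = 351 mod 256 = 95; odd-index sum = 200 mod 256 = 200 → 5f c8.
Outer input = (K'⊕opad) ∥ inner = 2a 5c 5c ∥ 5f c8.
Outer hash (tag): even-index sum = 334 mod 256 = 78; odd-index sum = 187 mod 256 = 187 → 4e bb.

4ebb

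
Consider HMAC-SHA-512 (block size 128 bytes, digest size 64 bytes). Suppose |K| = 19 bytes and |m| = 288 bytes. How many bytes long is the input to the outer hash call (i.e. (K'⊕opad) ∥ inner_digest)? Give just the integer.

Key is 19 ≤ 128 bytes, zero-padded: |K'| = 128.
Outer input = (K'⊕opad) ∥ H(inner) → 128 + 64 = 192 bytes.

192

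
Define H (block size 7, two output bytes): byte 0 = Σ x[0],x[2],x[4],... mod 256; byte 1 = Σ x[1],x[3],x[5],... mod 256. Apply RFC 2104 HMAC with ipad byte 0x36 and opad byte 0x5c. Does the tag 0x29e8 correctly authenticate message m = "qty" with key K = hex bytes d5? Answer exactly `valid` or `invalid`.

Key hex bytes d5 is 1 byte ≤ B = 7; zero-pad to 7 bytes: K' = d5 00 00 00 00 00 00.
K' ⊕ ipad = e3 36 36 36 36 36 36; K' ⊕ opad = 89 5c 5c 5c 5c 5c 5c.
Inner hash: even-index sum = 505 mod 256 = 249; odd-index sum = 396 mod 256 = 140 → f9 8c.
Outer hash (recomputed tag): even-index sum = 553 mod 256 = 41; odd-index sum = 525 mod 256 = 13 → 29 0d.
Recomputed tag = 290d; claimed = 29e8 → mismatch.

invalid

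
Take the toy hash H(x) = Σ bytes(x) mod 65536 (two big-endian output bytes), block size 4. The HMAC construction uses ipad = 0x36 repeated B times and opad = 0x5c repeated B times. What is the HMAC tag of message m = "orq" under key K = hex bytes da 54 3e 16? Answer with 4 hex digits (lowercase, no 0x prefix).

0204

Key hex bytes da 54 3e 16 is exactly B = 4 bytes: K' = da 54 3e 16.
K' ⊕ ipad = ec 62 08 20.  K' ⊕ opad = 86 08 62 4a.
Inner input = (K'⊕ipad) ∥ m = ec 62 08 20 ∥ 6f 72 71.
Inner hash: sum = 236+98+8+32+111+114+113 = 712 → 02 c8.
Outer input = (K'⊕opad) ∥ inner = 86 08 62 4a ∥ 02 c8.
Outer hash (tag): sum = 134+8+98+74+2+200 = 516 → 02 04.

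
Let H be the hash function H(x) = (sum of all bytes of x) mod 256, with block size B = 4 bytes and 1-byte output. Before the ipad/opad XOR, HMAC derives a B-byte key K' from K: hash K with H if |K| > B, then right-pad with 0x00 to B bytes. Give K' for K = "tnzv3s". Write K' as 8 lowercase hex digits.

78000000

|K| = 6 > B = 4, so first hash the key.
H(K): sum = 116+110+122+118+51+115 = 632; mod 256 = 120 → 78.
Zero-pad H(K) = 78 to 4 bytes: K' = 78 00 00 00.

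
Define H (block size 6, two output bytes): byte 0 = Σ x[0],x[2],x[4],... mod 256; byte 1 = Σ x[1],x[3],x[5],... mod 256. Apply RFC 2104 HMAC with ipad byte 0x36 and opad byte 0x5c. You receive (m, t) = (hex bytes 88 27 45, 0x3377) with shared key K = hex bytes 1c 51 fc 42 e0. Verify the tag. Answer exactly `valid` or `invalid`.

Key hex bytes 1c 51 fc 42 e0 is 5 bytes ≤ B = 6; zero-pad to 6 bytes: K' = 1c 51 fc 42 e0 00.
K' ⊕ ipad = 2a 67 ca 74 d6 36; K' ⊕ opad = 40 0d a0 1e bc 5c.
Inner hash: even-index sum = 663 mod 256 = 151; odd-index sum = 312 mod 256 = 56 → 97 38.
Outer hash (recomputed tag): even-index sum = 563 mod 256 = 51; odd-index sum = 191 mod 256 = 191 → 33 bf.
Recomputed tag = 33bf; claimed = 3377 → mismatch.

invalid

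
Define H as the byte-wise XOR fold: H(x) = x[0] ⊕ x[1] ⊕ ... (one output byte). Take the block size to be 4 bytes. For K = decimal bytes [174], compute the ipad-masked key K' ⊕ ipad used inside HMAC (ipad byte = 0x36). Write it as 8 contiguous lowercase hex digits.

Key decimal bytes [174] = ae is 1 byte ≤ B = 4; zero-pad to 4 bytes: K' = ae 00 00 00.
XOR each byte with 0x36: ae⊕36=98, 00⊕36=36, 00⊕36=36, 00⊕36=36.

98363636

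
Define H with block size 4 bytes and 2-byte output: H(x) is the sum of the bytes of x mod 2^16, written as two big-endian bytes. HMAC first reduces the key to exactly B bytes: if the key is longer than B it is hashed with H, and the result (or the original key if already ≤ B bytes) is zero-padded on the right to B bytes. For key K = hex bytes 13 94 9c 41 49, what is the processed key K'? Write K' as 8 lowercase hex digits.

|K| = 5 > B = 4, so first hash the key.
H(K): sum = 19+148+156+65+73 = 461 → 01 cd.
Zero-pad H(K) = 01 cd to 4 bytes: K' = 01 cd 00 00.

01cd0000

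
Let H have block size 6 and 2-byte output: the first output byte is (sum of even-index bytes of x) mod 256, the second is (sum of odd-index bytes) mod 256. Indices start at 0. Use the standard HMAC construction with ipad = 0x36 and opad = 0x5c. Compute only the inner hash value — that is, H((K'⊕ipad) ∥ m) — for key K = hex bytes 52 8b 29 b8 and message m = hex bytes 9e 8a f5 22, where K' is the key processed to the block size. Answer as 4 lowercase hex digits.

Key hex bytes 52 8b 29 b8 is 4 bytes ≤ B = 6; zero-pad to 6 bytes: K' = 52 8b 29 b8 00 00.
K' ⊕ ipad = 64 bd 1f 8e 36 36.
Inner input = 64 bd 1f 8e 36 36 ∥ 9e 8a f5 22.
Inner hash: even-index sum = 588 mod 256 = 76; odd-index sum = 557 mod 256 = 45 → 4c 2d.

4c2d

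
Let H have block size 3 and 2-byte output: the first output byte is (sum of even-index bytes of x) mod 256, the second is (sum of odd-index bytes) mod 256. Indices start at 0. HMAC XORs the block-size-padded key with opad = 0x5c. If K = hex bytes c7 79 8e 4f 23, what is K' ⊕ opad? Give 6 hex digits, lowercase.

Key hex bytes c7 79 8e 4f 23 is 5 bytes > B = 3, so hash it first: H(key) = 78 c8, then zero-pad to 3 bytes: K' = 78 c8 00.
XOR each byte with 0x5c: 78⊕5c=24, c8⊕5c=94, 00⊕5c=5c.

24945c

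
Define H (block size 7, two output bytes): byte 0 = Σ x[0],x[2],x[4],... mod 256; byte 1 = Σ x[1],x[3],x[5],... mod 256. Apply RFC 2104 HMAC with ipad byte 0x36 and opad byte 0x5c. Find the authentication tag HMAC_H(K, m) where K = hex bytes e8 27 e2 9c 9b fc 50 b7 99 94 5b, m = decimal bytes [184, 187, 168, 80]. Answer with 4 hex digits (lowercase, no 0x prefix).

115a

Key hex bytes e8 27 e2 9c 9b fc 50 b7 99 94 5b is 11 bytes > B = 7, so hash it first: H(key) = a9 0a, then zero-pad to 7 bytes: K' = a9 0a 00 00 00 00 00.
K' ⊕ ipad = 9f 3c 36 36 36 36 36.  K' ⊕ opad = f5 56 5c 5c 5c 5c 5c.
Inner input = (K'⊕ipad) ∥ m = 9f 3c 36 36 36 36 36 ∥ b8 bb a8 50.
Inner hash: even-index sum = 588 mod 256 = 76; odd-index sum = 520 mod 256 = 8 → 4c 08.
Outer input = (K'⊕opad) ∥ inner = f5 56 5c 5c 5c 5c 5c ∥ 4c 08.
Outer hash (tag): even-index sum = 529 mod 256 = 17; odd-index sum = 346 mod 256 = 90 → 11 5a.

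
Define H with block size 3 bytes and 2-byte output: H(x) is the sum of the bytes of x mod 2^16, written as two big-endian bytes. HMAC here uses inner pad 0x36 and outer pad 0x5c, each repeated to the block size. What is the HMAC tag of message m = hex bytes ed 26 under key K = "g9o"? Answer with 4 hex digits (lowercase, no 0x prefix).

Key "g9o" = 67 39 6f is exactly B = 3 bytes: K' = 67 39 6f.
K' ⊕ ipad = 51 0f 59.  K' ⊕ opad = 3b 65 33.
Inner input = (K'⊕ipad) ∥ m = 51 0f 59 ∥ ed 26.
Inner hash: sum = 81+15+89+237+38 = 460 → 01 cc.
Outer input = (K'⊕opad) ∥ inner = 3b 65 33 ∥ 01 cc.
Outer hash (tag): sum = 59+101+51+1+204 = 416 → 01 a0.

01a0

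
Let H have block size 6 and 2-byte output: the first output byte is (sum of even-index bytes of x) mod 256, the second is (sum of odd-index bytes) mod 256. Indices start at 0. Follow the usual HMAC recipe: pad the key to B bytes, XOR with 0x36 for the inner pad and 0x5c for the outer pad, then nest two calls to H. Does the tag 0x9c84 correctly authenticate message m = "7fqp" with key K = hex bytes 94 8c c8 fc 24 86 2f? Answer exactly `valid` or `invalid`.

Key hex bytes 94 8c c8 fc 24 86 2f is 7 bytes > B = 6, so hash it first: H(key) = af 0e, then zero-pad to 6 bytes: K' = af 0e 00 00 00 00.
K' ⊕ ipad = 99 38 36 36 36 36; K' ⊕ opad = f3 52 5c 5c 5c 5c.
Inner hash: even-index sum = 429 mod 256 = 173; odd-index sum = 378 mod 256 = 122 → ad 7a.
Outer hash (recomputed tag): even-index sum = 600 mod 256 = 88; odd-index sum = 388 mod 256 = 132 → 58 84.
Recomputed tag = 5884; claimed = 9c84 → mismatch.

invalid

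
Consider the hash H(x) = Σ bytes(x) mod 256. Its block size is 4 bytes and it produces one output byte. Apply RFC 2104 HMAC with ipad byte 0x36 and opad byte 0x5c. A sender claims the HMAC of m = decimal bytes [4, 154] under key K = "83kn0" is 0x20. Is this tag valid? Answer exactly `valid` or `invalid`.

Key "83kn0" = 38 33 6b 6e 30 is 5 bytes > B = 4, so hash it first: H(key) = 74, then zero-pad to 4 bytes: K' = 74 00 00 00.
K' ⊕ ipad = 42 36 36 36; K' ⊕ opad = 28 5c 5c 5c.
Inner hash: sum = 66+54+54+54+4+154 = 386; mod 256 = 130 → 82.
Outer hash (recomputed tag): sum = 40+92+92+92+130 = 446; mod 256 = 190 → be.
Recomputed tag = be; claimed = 20 → mismatch.

invalid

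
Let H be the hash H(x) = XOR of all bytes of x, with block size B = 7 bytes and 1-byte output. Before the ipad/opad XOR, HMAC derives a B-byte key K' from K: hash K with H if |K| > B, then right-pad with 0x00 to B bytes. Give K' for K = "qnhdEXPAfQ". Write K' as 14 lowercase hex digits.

|K| = 10 > B = 7, so first hash the key.
H(K): XOR 71⊕6e⊕68⊕64⊕45⊕58⊕50⊕41⊕66⊕51 = 28.
Zero-pad H(K) = 28 to 7 bytes: K' = 28 00 00 00 00 00 00.

28000000000000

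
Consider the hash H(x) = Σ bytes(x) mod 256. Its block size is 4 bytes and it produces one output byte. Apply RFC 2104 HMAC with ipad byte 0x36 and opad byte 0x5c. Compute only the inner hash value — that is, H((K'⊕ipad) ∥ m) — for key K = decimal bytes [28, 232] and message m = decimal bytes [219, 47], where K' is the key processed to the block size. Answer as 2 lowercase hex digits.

7e

Key decimal bytes [28, 232] = 1c e8 is 2 bytes ≤ B = 4; zero-pad to 4 bytes: K' = 1c e8 00 00.
K' ⊕ ipad = 2a de 36 36.
Inner input = 2a de 36 36 ∥ db 2f.
Inner hash: sum = 42+222+54+54+219+47 = 638; mod 256 = 126 → 7e.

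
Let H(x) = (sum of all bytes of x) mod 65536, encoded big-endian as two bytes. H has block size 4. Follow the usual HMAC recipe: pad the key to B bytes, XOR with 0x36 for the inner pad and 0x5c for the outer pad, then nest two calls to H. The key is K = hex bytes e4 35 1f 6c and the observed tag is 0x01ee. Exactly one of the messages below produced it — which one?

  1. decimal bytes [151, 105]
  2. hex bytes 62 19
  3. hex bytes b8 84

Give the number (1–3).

1

Key hex bytes e4 35 1f 6c is exactly B = 4 bytes: K' = e4 35 1f 6c.
K' ⊕ ipad = d2 03 29 5a; K' ⊕ opad = b8 69 43 30.
m1: inner = H(d2 03 29 5a 97 69) = 02 58; tag = H(b8 69 43 30 02 58) = 01ee ← matches
m2: inner = H(d2 03 29 5a 62 19) = 01 d3; tag = H(b8 69 43 30 01 d3) = 0268
m3: inner = H(d2 03 29 5a b8 84) = 02 94; tag = H(b8 69 43 30 02 94) = 022a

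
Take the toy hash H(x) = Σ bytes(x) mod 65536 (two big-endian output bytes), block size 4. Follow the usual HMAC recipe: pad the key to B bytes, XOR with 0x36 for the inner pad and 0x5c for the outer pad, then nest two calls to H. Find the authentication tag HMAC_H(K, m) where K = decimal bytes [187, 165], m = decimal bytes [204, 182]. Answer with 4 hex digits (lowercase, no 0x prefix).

02a9

Key decimal bytes [187, 165] = bb a5 is 2 bytes ≤ B = 4; zero-pad to 4 bytes: K' = bb a5 00 00.
K' ⊕ ipad = 8d 93 36 36.  K' ⊕ opad = e7 f9 5c 5c.
Inner input = (K'⊕ipad) ∥ m = 8d 93 36 36 ∥ cc b6.
Inner hash: sum = 141+147+54+54+204+182 = 782 → 03 0e.
Outer input = (K'⊕opad) ∥ inner = e7 f9 5c 5c ∥ 03 0e.
Outer hash (tag): sum = 231+249+92+92+3+14 = 681 → 02 a9.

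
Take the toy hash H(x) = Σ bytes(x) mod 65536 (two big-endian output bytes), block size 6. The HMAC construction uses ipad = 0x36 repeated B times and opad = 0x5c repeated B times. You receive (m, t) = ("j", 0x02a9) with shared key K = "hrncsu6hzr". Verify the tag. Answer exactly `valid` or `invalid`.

Key "hrncsu6hzr" = 68 72 6e 63 73 75 36 68 7a 72 is 10 bytes > B = 6, so hash it first: H(key) = 04 1d, then zero-pad to 6 bytes: K' = 04 1d 00 00 00 00.
K' ⊕ ipad = 32 2b 36 36 36 36; K' ⊕ opad = 58 41 5c 5c 5c 5c.
Inner hash: sum = 50+43+54+54+54+54+106 = 415 → 01 9f.
Outer hash (recomputed tag): sum = 88+65+92+92+92+92+1+159 = 681 → 02 a9.
Recomputed tag = 02a9; claimed = 02a9 → match.

valid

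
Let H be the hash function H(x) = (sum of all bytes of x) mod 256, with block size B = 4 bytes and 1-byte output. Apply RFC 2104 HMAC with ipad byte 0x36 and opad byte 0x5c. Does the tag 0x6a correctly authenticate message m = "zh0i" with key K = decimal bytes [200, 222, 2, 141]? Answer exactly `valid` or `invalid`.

invalid

Key decimal bytes [200, 222, 2, 141] = c8 de 02 8d is exactly B = 4 bytes: K' = c8 de 02 8d.
K' ⊕ ipad = fe e8 34 bb; K' ⊕ opad = 94 82 5e d1.
Inner hash: sum = 254+232+52+187+122+104+48+105 = 1104; mod 256 = 80 → 50.
Outer hash (recomputed tag): sum = 148+130+94+209+80 = 661; mod 256 = 149 → 95.
Recomputed tag = 95; claimed = 6a → mismatch.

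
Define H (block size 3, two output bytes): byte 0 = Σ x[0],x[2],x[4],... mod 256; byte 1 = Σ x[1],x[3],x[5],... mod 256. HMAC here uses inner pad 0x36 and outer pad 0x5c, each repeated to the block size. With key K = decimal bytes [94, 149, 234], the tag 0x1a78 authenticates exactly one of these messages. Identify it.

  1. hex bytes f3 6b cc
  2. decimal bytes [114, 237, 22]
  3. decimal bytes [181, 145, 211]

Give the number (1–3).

1

Key decimal bytes [94, 149, 234] = 5e 95 ea is exactly B = 3 bytes: K' = 5e 95 ea.
K' ⊕ ipad = 68 a3 dc; K' ⊕ opad = 02 c9 b6.
m1: inner = H(68 a3 dc f3 6b cc) = af 62; tag = H(02 c9 b6 af 62) = 1a78 ← matches
m2: inner = H(68 a3 dc 72 ed 16) = 31 2b; tag = H(02 c9 b6 31 2b) = e3fa
m3: inner = H(68 a3 dc b5 91 d3) = d5 2b; tag = H(02 c9 b6 d5 2b) = e39e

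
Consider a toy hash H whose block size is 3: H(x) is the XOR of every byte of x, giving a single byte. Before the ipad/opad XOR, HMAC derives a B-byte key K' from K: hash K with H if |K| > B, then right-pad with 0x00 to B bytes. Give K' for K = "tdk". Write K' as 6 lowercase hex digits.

74646b

Key "tdk" = 74 64 6b is exactly B = 3 bytes: K' = 74 64 6b.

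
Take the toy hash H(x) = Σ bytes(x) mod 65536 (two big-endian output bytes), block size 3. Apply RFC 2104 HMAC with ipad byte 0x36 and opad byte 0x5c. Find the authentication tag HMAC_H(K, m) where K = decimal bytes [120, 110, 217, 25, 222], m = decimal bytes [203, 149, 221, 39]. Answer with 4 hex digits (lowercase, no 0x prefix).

Key decimal bytes [120, 110, 217, 25, 222] = 78 6e d9 19 de is 5 bytes > B = 3, so hash it first: H(key) = 02 b6, then zero-pad to 3 bytes: K' = 02 b6 00.
K' ⊕ ipad = 34 80 36.  K' ⊕ opad = 5e ea 5c.
Inner input = (K'⊕ipad) ∥ m = 34 80 36 ∥ cb 95 dd 27.
Inner hash: sum = 52+128+54+203+149+221+39 = 846 → 03 4e.
Outer input = (K'⊕opad) ∥ inner = 5e ea 5c ∥ 03 4e.
Outer hash (tag): sum = 94+234+92+3+78 = 501 → 01 f5.

01f5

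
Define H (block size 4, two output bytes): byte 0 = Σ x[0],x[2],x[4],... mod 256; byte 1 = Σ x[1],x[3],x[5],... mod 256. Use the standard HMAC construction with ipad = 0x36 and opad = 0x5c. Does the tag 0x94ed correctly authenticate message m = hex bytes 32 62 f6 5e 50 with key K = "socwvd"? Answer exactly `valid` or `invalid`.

Key "socwvd" = 73 6f 63 77 76 64 is 6 bytes > B = 4, so hash it first: H(key) = 4c 4a, then zero-pad to 4 bytes: K' = 4c 4a 00 00.
K' ⊕ ipad = 7a 7c 36 36; K' ⊕ opad = 10 16 5c 5c.
Inner hash: even-index sum = 552 mod 256 = 40; odd-index sum = 370 mod 256 = 114 → 28 72.
Outer hash (recomputed tag): even-index sum = 148 mod 256 = 148; odd-index sum = 228 mod 256 = 228 → 94 e4.
Recomputed tag = 94e4; claimed = 94ed → mismatch.

invalid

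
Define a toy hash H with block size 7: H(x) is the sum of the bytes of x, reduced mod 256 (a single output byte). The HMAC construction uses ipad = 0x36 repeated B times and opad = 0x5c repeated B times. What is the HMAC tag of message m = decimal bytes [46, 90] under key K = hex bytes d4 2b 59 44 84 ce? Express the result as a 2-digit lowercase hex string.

Key hex bytes d4 2b 59 44 84 ce is 6 bytes ≤ B = 7; zero-pad to 7 bytes: K' = d4 2b 59 44 84 ce 00.
K' ⊕ ipad = e2 1d 6f 72 b2 f8 36.  K' ⊕ opad = 88 77 05 18 d8 92 5c.
Inner input = (K'⊕ipad) ∥ m = e2 1d 6f 72 b2 f8 36 ∥ 2e 5a.
Inner hash: sum = 226+29+111+114+178+248+54+46+90 = 1096; mod 256 = 72 → 48.
Outer input = (K'⊕opad) ∥ inner = 88 77 05 18 d8 92 5c ∥ 48.
Outer hash (tag): sum = 136+119+5+24+216+146+92+72 = 810; mod 256 = 42 → 2a.

2a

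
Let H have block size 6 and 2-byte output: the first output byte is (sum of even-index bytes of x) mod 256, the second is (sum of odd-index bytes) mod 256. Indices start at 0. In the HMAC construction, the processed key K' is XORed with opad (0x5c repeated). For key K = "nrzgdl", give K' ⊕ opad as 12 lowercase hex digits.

322e263b3830

Key "nrzgdl" = 6e 72 7a 67 64 6c is exactly B = 6 bytes: K' = 6e 72 7a 67 64 6c.
XOR each byte with 0x5c: 6e⊕5c=32, 72⊕5c=2e, 7a⊕5c=26, 67⊕5c=3b, 64⊕5c=38, 6c⊕5c=30.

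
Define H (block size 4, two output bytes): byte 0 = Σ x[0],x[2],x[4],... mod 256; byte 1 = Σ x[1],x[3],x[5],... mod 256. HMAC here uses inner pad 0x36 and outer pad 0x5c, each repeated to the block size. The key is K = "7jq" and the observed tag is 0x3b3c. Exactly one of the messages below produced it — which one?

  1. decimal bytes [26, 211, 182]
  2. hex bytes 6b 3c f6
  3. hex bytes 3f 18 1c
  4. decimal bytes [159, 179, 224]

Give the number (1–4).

Key "7jq" = 37 6a 71 is 3 bytes ≤ B = 4; zero-pad to 4 bytes: K' = 37 6a 71 00.
K' ⊕ ipad = 01 5c 47 36; K' ⊕ opad = 6b 36 2d 5c.
m1: inner = H(01 5c 47 36 1a d3 b6) = 18 65; tag = H(6b 36 2d 5c 18 65) = b0f7
m2: inner = H(01 5c 47 36 6b 3c f6) = a9 ce; tag = H(6b 36 2d 5c a9 ce) = 4160
m3: inner = H(01 5c 47 36 3f 18 1c) = a3 aa; tag = H(6b 36 2d 5c a3 aa) = 3b3c ← matches
m4: inner = H(01 5c 47 36 9f b3 e0) = c7 45; tag = H(6b 36 2d 5c c7 45) = 5fd7

3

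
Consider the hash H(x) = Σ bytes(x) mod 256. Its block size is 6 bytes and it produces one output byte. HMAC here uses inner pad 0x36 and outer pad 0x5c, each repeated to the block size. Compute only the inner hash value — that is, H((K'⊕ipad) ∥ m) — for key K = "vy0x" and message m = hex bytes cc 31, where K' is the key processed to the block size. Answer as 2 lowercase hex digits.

4c

Key "vy0x" = 76 79 30 78 is 4 bytes ≤ B = 6; zero-pad to 6 bytes: K' = 76 79 30 78 00 00.
K' ⊕ ipad = 40 4f 06 4e 36 36.
Inner input = 40 4f 06 4e 36 36 ∥ cc 31.
Inner hash: sum = 64+79+6+78+54+54+204+49 = 588; mod 256 = 76 → 4c.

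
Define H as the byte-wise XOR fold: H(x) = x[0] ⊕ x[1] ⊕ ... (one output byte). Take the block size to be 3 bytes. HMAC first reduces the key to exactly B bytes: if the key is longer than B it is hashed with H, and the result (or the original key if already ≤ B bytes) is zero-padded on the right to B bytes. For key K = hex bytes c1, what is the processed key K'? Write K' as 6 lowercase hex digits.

c10000

Key hex bytes c1 is 1 byte ≤ B = 3; zero-pad to 3 bytes: K' = c1 00 00.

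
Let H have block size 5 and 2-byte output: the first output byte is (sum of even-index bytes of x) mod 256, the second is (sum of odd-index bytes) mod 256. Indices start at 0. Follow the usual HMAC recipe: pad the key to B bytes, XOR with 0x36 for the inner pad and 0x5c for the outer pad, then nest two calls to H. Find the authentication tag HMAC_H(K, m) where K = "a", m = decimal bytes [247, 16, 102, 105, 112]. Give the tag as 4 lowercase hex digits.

Key "a" = 61 is 1 byte ≤ B = 5; zero-pad to 5 bytes: K' = 61 00 00 00 00.
K' ⊕ ipad = 57 36 36 36 36.  K' ⊕ opad = 3d 5c 5c 5c 5c.
Inner input = (K'⊕ipad) ∥ m = 57 36 36 36 36 ∥ f7 10 66 69 70.
Inner hash: even-index sum = 316 mod 256 = 60; odd-index sum = 569 mod 256 = 57 → 3c 39.
Outer input = (K'⊕opad) ∥ inner = 3d 5c 5c 5c 5c ∥ 3c 39.
Outer hash (tag): even-index sum = 302 mod 256 = 46; odd-index sum = 244 mod 256 = 244 → 2e f4.

2ef4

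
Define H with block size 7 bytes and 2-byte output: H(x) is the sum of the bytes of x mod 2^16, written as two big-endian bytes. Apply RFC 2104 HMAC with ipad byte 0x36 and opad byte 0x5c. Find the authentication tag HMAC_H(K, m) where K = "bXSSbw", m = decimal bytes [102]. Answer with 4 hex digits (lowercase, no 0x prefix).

01e4

Key "bXSSbw" = 62 58 53 53 62 77 is 6 bytes ≤ B = 7; zero-pad to 7 bytes: K' = 62 58 53 53 62 77 00.
K' ⊕ ipad = 54 6e 65 65 54 41 36.  K' ⊕ opad = 3e 04 0f 0f 3e 2b 5c.
Inner input = (K'⊕ipad) ∥ m = 54 6e 65 65 54 41 36 ∥ 66.
Inner hash: sum = 84+110+101+101+84+65+54+102 = 701 → 02 bd.
Outer input = (K'⊕opad) ∥ inner = 3e 04 0f 0f 3e 2b 5c ∥ 02 bd.
Outer hash (tag): sum = 62+4+15+15+62+43+92+2+189 = 484 → 01 e4.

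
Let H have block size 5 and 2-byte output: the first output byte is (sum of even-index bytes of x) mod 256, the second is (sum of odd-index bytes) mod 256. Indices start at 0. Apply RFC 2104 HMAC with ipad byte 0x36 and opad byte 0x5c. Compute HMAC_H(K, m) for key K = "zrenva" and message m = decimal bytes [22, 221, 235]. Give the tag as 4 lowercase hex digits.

6f25

Key "zrenva" = 7a 72 65 6e 76 61 is 6 bytes > B = 5, so hash it first: H(key) = 55 41, then zero-pad to 5 bytes: K' = 55 41 00 00 00.
K' ⊕ ipad = 63 77 36 36 36.  K' ⊕ opad = 09 1d 5c 5c 5c.
Inner input = (K'⊕ipad) ∥ m = 63 77 36 36 36 ∥ 16 dd eb.
Inner hash: even-index sum = 428 mod 256 = 172; odd-index sum = 430 mod 256 = 174 → ac ae.
Outer input = (K'⊕opad) ∥ inner = 09 1d 5c 5c 5c ∥ ac ae.
Outer hash (tag): even-index sum = 367 mod 256 = 111; odd-index sum = 293 mod 256 = 37 → 6f 25.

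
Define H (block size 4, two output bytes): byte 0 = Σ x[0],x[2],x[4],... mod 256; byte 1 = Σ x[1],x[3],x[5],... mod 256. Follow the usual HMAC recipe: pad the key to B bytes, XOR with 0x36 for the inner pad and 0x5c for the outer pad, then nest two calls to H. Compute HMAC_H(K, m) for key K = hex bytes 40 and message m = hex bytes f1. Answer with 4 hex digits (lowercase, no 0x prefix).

Key hex bytes 40 is 1 byte ≤ B = 4; zero-pad to 4 bytes: K' = 40 00 00 00.
K' ⊕ ipad = 76 36 36 36.  K' ⊕ opad = 1c 5c 5c 5c.
Inner input = (K'⊕ipad) ∥ m = 76 36 36 36 ∥ f1.
Inner hash: even-index sum = 413 mod 256 = 157; odd-index sum = 108 mod 256 = 108 → 9d 6c.
Outer input = (K'⊕opad) ∥ inner = 1c 5c 5c 5c ∥ 9d 6c.
Outer hash (tag): even-index sum = 277 mod 256 = 21; odd-index sum = 292 mod 256 = 36 → 15 24.

1524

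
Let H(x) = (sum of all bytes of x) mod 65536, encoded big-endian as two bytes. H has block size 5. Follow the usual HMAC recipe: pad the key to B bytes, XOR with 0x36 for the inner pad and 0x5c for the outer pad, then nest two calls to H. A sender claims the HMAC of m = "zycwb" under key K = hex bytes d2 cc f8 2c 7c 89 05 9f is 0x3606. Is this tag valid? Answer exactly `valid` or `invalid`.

invalid

Key hex bytes d2 cc f8 2c 7c 89 05 9f is 8 bytes > B = 5, so hash it first: H(key) = 04 6b, then zero-pad to 5 bytes: K' = 04 6b 00 00 00.
K' ⊕ ipad = 32 5d 36 36 36; K' ⊕ opad = 58 37 5c 5c 5c.
Inner hash: sum = 50+93+54+54+54+122+121+99+119+98 = 864 → 03 60.
Outer hash (recomputed tag): sum = 88+55+92+92+92+3+96 = 518 → 02 06.
Recomputed tag = 0206; claimed = 3606 → mismatch.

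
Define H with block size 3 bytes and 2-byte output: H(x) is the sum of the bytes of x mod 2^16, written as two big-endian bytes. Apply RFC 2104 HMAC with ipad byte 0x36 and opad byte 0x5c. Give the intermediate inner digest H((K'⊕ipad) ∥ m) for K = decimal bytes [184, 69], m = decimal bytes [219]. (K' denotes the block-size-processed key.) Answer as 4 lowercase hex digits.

0212

Key decimal bytes [184, 69] = b8 45 is 2 bytes ≤ B = 3; zero-pad to 3 bytes: K' = b8 45 00.
K' ⊕ ipad = 8e 73 36.
Inner input = 8e 73 36 ∥ db.
Inner hash: sum = 142+115+54+219 = 530 → 02 12.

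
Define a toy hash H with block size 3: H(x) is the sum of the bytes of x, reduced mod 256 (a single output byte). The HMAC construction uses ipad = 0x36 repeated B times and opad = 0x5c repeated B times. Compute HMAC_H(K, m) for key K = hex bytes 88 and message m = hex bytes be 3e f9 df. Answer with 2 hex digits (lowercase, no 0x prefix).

8a

Key hex bytes 88 is 1 byte ≤ B = 3; zero-pad to 3 bytes: K' = 88 00 00.
K' ⊕ ipad = be 36 36.  K' ⊕ opad = d4 5c 5c.
Inner input = (K'⊕ipad) ∥ m = be 36 36 ∥ be 3e f9 df.
Inner hash: sum = 190+54+54+190+62+249+223 = 1022; mod 256 = 254 → fe.
Outer input = (K'⊕opad) ∥ inner = d4 5c 5c ∥ fe.
Outer hash (tag): sum = 212+92+92+254 = 650; mod 256 = 138 → 8a.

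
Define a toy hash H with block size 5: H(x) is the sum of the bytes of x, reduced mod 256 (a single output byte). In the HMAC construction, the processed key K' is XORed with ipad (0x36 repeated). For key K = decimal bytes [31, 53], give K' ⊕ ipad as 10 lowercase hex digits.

Key decimal bytes [31, 53] = 1f 35 is 2 bytes ≤ B = 5; zero-pad to 5 bytes: K' = 1f 35 00 00 00.
XOR each byte with 0x36: 1f⊕36=29, 35⊕36=03, 00⊕36=36, 00⊕36=36, 00⊕36=36.

2903363636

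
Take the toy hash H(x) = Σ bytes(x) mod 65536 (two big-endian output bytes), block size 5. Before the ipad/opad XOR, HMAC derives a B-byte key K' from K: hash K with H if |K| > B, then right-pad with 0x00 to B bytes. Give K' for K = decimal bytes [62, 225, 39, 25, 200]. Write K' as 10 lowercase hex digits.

Key decimal bytes [62, 225, 39, 25, 200] = 3e e1 27 19 c8 is exactly B = 5 bytes: K' = 3e e1 27 19 c8.

3ee12719c8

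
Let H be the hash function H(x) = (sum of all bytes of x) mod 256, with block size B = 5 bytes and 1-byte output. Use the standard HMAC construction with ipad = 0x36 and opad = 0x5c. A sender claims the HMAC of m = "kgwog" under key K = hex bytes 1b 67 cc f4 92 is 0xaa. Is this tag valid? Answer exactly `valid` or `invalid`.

Key hex bytes 1b 67 cc f4 92 is exactly B = 5 bytes: K' = 1b 67 cc f4 92.
K' ⊕ ipad = 2d 51 fa c2 a4; K' ⊕ opad = 47 3b 90 a8 ce.
Inner hash: sum = 45+81+250+194+164+107+103+119+111+103 = 1277; mod 256 = 253 → fd.
Outer hash (recomputed tag): sum = 71+59+144+168+206+253 = 901; mod 256 = 133 → 85.
Recomputed tag = 85; claimed = aa → mismatch.

invalid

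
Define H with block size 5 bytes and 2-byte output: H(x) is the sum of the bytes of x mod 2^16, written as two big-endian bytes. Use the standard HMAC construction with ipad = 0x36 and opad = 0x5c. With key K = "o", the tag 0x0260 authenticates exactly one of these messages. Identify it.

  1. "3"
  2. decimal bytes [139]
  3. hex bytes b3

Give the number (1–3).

2

Key "o" = 6f is 1 byte ≤ B = 5; zero-pad to 5 bytes: K' = 6f 00 00 00 00.
K' ⊕ ipad = 59 36 36 36 36; K' ⊕ opad = 33 5c 5c 5c 5c.
m1: inner = H(59 36 36 36 36 33) = 01 64; tag = H(33 5c 5c 5c 5c 01 64) = 0208
m2: inner = H(59 36 36 36 36 8b) = 01 bc; tag = H(33 5c 5c 5c 5c 01 bc) = 0260 ← matches
m3: inner = H(59 36 36 36 36 b3) = 01 e4; tag = H(33 5c 5c 5c 5c 01 e4) = 0288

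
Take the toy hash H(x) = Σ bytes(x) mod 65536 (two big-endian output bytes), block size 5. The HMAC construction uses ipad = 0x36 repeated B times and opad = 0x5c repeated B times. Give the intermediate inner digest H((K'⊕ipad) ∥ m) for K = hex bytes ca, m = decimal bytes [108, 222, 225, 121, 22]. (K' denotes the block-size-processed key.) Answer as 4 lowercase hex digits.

Key hex bytes ca is 1 byte ≤ B = 5; zero-pad to 5 bytes: K' = ca 00 00 00 00.
K' ⊕ ipad = fc 36 36 36 36.
Inner input = fc 36 36 36 36 ∥ 6c de e1 79 16.
Inner hash: sum = 252+54+54+54+54+108+222+225+121+22 = 1166 → 04 8e.

048e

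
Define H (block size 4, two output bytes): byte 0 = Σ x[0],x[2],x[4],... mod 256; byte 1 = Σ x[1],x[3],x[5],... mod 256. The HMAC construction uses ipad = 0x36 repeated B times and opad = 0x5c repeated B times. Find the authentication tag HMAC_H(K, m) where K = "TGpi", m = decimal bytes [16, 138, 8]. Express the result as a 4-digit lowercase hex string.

f4aa

Key "TGpi" = 54 47 70 69 is exactly B = 4 bytes: K' = 54 47 70 69.
K' ⊕ ipad = 62 71 46 5f.  K' ⊕ opad = 08 1b 2c 35.
Inner input = (K'⊕ipad) ∥ m = 62 71 46 5f ∥ 10 8a 08.
Inner hash: even-index sum = 192 mod 256 = 192; odd-index sum = 346 mod 256 = 90 → c0 5a.
Outer input = (K'⊕opad) ∥ inner = 08 1b 2c 35 ∥ c0 5a.
Outer hash (tag): even-index sum = 244 mod 256 = 244; odd-index sum = 170 mod 256 = 170 → f4 aa.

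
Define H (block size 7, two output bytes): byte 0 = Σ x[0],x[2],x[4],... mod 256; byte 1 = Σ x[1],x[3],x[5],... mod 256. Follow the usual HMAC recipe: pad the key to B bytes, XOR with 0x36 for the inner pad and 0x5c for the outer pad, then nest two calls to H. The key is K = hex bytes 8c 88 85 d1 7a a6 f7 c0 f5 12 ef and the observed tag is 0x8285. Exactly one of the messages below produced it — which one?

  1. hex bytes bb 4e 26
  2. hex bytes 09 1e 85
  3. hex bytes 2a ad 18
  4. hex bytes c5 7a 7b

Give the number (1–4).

Key hex bytes 8c 88 85 d1 7a a6 f7 c0 f5 12 ef is 11 bytes > B = 7, so hash it first: H(key) = 66 d1, then zero-pad to 7 bytes: K' = 66 d1 00 00 00 00 00.
K' ⊕ ipad = 50 e7 36 36 36 36 36; K' ⊕ opad = 3a 8d 5c 5c 5c 5c 5c.
m1: inner = H(50 e7 36 36 36 36 36 bb 4e 26) = 40 34; tag = H(3a 8d 5c 5c 5c 5c 5c 40 34) = 8285 ← matches
m2: inner = H(50 e7 36 36 36 36 36 09 1e 85) = 10 e1; tag = H(3a 8d 5c 5c 5c 5c 5c 10 e1) = 2f55
m3: inner = H(50 e7 36 36 36 36 36 2a ad 18) = 9f 95; tag = H(3a 8d 5c 5c 5c 5c 5c 9f 95) = e3e4
m4: inner = H(50 e7 36 36 36 36 36 c5 7a 7b) = 6c 93; tag = H(3a 8d 5c 5c 5c 5c 5c 6c 93) = e1b1

1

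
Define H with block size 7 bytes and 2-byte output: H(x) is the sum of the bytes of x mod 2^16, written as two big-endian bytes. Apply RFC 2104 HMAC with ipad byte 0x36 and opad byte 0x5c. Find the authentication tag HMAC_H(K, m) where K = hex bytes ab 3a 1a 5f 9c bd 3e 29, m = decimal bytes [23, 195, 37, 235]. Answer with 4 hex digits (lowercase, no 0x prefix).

Key hex bytes ab 3a 1a 5f 9c bd 3e 29 is 8 bytes > B = 7, so hash it first: H(key) = 03 1e, then zero-pad to 7 bytes: K' = 03 1e 00 00 00 00 00.
K' ⊕ ipad = 35 28 36 36 36 36 36.  K' ⊕ opad = 5f 42 5c 5c 5c 5c 5c.
Inner input = (K'⊕ipad) ∥ m = 35 28 36 36 36 36 36 ∥ 17 c3 25 eb.
Inner hash: sum = 53+40+54+54+54+54+54+23+195+37+235 = 853 → 03 55.
Outer input = (K'⊕opad) ∥ inner = 5f 42 5c 5c 5c 5c 5c ∥ 03 55.
Outer hash (tag): sum = 95+66+92+92+92+92+92+3+85 = 709 → 02 c5.

02c5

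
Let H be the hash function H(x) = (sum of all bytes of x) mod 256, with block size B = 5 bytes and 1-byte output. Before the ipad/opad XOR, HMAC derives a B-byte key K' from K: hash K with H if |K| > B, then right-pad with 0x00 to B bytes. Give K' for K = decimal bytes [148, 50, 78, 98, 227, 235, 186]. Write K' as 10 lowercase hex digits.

|K| = 7 > B = 5, so first hash the key.
H(K): sum = 148+50+78+98+227+235+186 = 1022; mod 256 = 254 → fe.
Zero-pad H(K) = fe to 5 bytes: K' = fe 00 00 00 00.

fe00000000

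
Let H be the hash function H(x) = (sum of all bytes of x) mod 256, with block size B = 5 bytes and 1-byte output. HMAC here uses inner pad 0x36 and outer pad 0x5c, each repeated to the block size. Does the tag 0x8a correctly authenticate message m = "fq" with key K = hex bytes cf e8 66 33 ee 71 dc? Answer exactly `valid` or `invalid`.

invalid

Key hex bytes cf e8 66 33 ee 71 dc is 7 bytes > B = 5, so hash it first: H(key) = 8b, then zero-pad to 5 bytes: K' = 8b 00 00 00 00.
K' ⊕ ipad = bd 36 36 36 36; K' ⊕ opad = d7 5c 5c 5c 5c.
Inner hash: sum = 189+54+54+54+54+102+113 = 620; mod 256 = 108 → 6c.
Outer hash (recomputed tag): sum = 215+92+92+92+92+108 = 691; mod 256 = 179 → b3.
Recomputed tag = b3; claimed = 8a → mismatch.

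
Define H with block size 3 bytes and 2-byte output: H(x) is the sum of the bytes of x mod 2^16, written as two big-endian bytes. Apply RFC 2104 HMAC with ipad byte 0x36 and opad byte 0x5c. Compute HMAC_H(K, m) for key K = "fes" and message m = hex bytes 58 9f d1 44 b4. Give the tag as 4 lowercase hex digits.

Key "fes" = 66 65 73 is exactly B = 3 bytes: K' = 66 65 73.
K' ⊕ ipad = 50 53 45.  K' ⊕ opad = 3a 39 2f.
Inner input = (K'⊕ipad) ∥ m = 50 53 45 ∥ 58 9f d1 44 b4.
Inner hash: sum = 80+83+69+88+159+209+68+180 = 936 → 03 a8.
Outer input = (K'⊕opad) ∥ inner = 3a 39 2f ∥ 03 a8.
Outer hash (tag): sum = 58+57+47+3+168 = 333 → 01 4d.

014d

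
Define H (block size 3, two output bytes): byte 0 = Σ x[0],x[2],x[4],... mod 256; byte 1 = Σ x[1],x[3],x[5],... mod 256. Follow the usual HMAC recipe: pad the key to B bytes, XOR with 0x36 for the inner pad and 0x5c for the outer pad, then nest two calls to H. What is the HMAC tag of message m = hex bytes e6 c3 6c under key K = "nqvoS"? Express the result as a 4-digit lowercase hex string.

Key "nqvoS" = 6e 71 76 6f 53 is 5 bytes > B = 3, so hash it first: H(key) = 37 e0, then zero-pad to 3 bytes: K' = 37 e0 00.
K' ⊕ ipad = 01 d6 36.  K' ⊕ opad = 6b bc 5c.
Inner input = (K'⊕ipad) ∥ m = 01 d6 36 ∥ e6 c3 6c.
Inner hash: even-index sum = 250 mod 256 = 250; odd-index sum = 552 mod 256 = 40 → fa 28.
Outer input = (K'⊕opad) ∥ inner = 6b bc 5c ∥ fa 28.
Outer hash (tag): even-index sum = 239 mod 256 = 239; odd-index sum = 438 mod 256 = 182 → ef b6.

efb6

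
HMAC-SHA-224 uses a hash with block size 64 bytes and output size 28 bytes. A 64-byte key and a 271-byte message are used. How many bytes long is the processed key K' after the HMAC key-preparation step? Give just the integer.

Key is 64 ≤ 64 bytes, zero-padded: |K'| = 64.

64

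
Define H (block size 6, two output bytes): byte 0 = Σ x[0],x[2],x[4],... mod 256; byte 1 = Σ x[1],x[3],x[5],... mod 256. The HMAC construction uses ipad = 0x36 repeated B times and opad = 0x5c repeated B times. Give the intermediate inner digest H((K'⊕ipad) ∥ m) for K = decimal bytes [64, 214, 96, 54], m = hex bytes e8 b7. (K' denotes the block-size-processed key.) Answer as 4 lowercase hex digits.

eacd

Key decimal bytes [64, 214, 96, 54] = 40 d6 60 36 is 4 bytes ≤ B = 6; zero-pad to 6 bytes: K' = 40 d6 60 36 00 00.
K' ⊕ ipad = 76 e0 56 00 36 36.
Inner input = 76 e0 56 00 36 36 ∥ e8 b7.
Inner hash: even-index sum = 490 mod 256 = 234; odd-index sum = 461 mod 256 = 205 → ea cd.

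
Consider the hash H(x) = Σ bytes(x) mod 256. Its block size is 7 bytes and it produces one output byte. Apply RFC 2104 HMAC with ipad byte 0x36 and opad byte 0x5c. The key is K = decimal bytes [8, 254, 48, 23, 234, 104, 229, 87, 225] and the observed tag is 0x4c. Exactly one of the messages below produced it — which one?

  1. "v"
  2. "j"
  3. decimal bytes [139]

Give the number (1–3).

1

Key decimal bytes [8, 254, 48, 23, 234, 104, 229, 87, 225] = 08 fe 30 17 ea 68 e5 57 e1 is 9 bytes > B = 7, so hash it first: H(key) = bc, then zero-pad to 7 bytes: K' = bc 00 00 00 00 00 00.
K' ⊕ ipad = 8a 36 36 36 36 36 36; K' ⊕ opad = e0 5c 5c 5c 5c 5c 5c.
m1: inner = H(8a 36 36 36 36 36 36 76) = 44; tag = H(e0 5c 5c 5c 5c 5c 5c 44) = 4c ← matches
m2: inner = H(8a 36 36 36 36 36 36 6a) = 38; tag = H(e0 5c 5c 5c 5c 5c 5c 38) = 40
m3: inner = H(8a 36 36 36 36 36 36 8b) = 59; tag = H(e0 5c 5c 5c 5c 5c 5c 59) = 61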